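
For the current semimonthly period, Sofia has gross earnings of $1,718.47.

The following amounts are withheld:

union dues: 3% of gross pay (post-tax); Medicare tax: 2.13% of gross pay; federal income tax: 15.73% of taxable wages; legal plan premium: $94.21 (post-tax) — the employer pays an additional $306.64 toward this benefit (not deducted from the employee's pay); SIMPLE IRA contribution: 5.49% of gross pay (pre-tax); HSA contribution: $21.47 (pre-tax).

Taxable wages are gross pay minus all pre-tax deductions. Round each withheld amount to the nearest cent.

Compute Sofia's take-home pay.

$1,168.20

HSA contribution: $21.47
SIMPLE IRA contribution: $1,718.47 × 0.0549 = $94.34
Pre-tax total = $21.47 + $94.34 = $115.81
Taxable wages = $1,718.47 − $115.81 = $1,602.66
Federal income tax: $1,602.66 × 0.1573 = $252.10
Medicare tax: $1,718.47 × 0.0213 = $36.60
Union dues: $1,718.47 × 0.03 = $51.55
Legal plan premium: $94.21
(Employer's $306.64 toward legal plan premium is not withheld from the employee.)
Total deductions = $21.47 + $94.34 + $252.10 + $36.60 + $51.55 + $94.21 = $550.27
Net pay = $1,718.47 − $550.27 = $1,168.20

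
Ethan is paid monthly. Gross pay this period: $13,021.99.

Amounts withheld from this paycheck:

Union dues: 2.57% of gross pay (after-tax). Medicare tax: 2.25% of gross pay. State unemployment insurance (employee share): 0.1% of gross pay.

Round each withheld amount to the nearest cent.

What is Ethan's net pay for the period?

Medicare tax: $13,021.99 × 0.0225 = $292.99
State unemployment insurance (employee share): $13,021.99 × 0.001 = $13.02
Union dues: $13,021.99 × 0.0257 = $334.67
Total deductions = $292.99 + $13.02 + $334.67 = $640.68
Net pay = $13,021.99 − $640.68 = $12,381.31

$12,381.31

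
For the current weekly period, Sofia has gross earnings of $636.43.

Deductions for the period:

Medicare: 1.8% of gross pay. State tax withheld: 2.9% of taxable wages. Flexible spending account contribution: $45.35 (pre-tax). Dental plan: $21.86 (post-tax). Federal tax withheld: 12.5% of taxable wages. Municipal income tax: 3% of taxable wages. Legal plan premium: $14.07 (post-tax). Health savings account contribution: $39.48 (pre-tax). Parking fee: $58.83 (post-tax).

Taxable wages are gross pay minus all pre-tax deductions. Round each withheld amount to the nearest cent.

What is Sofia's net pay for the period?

$343.88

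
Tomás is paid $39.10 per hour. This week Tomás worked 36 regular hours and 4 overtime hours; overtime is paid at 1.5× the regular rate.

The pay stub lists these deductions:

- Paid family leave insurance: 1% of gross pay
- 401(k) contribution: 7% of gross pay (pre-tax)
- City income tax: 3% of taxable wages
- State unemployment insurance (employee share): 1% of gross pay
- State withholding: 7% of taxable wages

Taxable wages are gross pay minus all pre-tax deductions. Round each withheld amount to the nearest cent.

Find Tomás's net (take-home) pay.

Regular pay: 36 × $39.10 = $1,407.60
Overtime pay: 4 × $39.10 × 1.5 = $234.60
Gross pay = $1,407.60 + $234.60 = $1,642.20
401(k) contribution: $1,642.20 × 0.07 = $114.95
Taxable wages = $1,642.20 − $114.95 = $1,527.25
State withholding: $1,527.25 × 0.07 = $106.91
City income tax: $1,527.25 × 0.03 = $45.82
Paid family leave insurance: $1,642.20 × 0.01 = $16.42
State unemployment insurance (employee share): $1,642.20 × 0.01 = $16.42
Total deductions = $114.95 + $106.91 + $45.82 + $16.42 + $16.42 = $300.52
Net pay = $1,642.20 − $300.52 = $1,341.68

$1,341.68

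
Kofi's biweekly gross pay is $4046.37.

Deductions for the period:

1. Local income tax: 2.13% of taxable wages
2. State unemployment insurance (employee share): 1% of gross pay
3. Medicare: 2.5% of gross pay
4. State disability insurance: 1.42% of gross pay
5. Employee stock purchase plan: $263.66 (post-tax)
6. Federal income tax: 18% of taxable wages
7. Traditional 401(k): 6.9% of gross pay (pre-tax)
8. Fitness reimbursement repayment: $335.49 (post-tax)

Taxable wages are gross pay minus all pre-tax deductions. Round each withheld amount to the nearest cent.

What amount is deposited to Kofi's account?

$2210.61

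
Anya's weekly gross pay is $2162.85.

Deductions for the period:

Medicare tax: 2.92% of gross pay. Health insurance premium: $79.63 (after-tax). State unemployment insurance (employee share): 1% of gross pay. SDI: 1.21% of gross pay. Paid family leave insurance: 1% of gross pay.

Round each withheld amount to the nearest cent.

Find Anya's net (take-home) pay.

$1950.63

SDI: $2162.85 × 0.0121 = $26.17
State unemployment insurance (employee share): $2162.85 × 0.01 = $21.63
Paid family leave insurance: $2162.85 × 0.01 = $21.63
Medicare tax: $2162.85 × 0.0292 = $63.16
Health insurance premium: $79.63
Total deductions = $26.17 + $21.63 + $21.63 + $63.16 + $79.63 = $212.22
Net pay = $2162.85 − $212.22 = $1950.63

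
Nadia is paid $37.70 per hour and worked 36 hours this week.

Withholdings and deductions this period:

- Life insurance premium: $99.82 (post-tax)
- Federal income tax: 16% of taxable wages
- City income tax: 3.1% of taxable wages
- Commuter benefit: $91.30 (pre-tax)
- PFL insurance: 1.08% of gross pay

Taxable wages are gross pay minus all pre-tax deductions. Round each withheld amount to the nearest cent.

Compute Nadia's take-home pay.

Gross pay: 36 × $37.70 = $1,357.20
Commuter benefit: $91.30
Taxable wages = $1,357.20 − $91.30 = $1,265.90
Federal income tax: $1,265.90 × 0.16 = $202.54
City income tax: $1,265.90 × 0.031 = $39.24
PFL insurance: $1,357.20 × 0.0108 = $14.66
Life insurance premium: $99.82
Total deductions = $91.30 + $202.54 + $39.24 + $14.66 + $99.82 = $447.56
Net pay = $1,357.20 − $447.56 = $909.64

$909.64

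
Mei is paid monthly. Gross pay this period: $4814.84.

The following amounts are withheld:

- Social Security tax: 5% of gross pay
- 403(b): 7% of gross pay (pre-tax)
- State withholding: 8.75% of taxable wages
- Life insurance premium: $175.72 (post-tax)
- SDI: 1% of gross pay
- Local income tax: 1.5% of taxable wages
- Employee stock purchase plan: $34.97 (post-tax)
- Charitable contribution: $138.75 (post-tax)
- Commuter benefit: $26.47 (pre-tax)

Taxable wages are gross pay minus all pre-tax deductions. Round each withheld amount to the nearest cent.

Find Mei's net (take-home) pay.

$3356.74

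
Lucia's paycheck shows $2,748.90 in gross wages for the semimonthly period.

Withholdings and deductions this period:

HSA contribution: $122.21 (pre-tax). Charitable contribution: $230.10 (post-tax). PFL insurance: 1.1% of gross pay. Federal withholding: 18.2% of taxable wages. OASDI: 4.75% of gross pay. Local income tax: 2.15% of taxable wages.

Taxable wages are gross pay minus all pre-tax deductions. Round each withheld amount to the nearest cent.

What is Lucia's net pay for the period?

HSA contribution: $122.21
Taxable wages = $2,748.90 − $122.21 = $2,626.69
Federal withholding: $2,626.69 × 0.182 = $478.06
Local income tax: $2,626.69 × 0.0215 = $56.47
PFL insurance: $2,748.90 × 0.011 = $30.24
OASDI: $2,748.90 × 0.0475 = $130.57
Charitable contribution: $230.10
Total deductions = $122.21 + $478.06 + $56.47 + $30.24 + $130.57 + $230.10 = $1,047.65
Net pay = $2,748.90 − $1,047.65 = $1,701.25

$1,701.25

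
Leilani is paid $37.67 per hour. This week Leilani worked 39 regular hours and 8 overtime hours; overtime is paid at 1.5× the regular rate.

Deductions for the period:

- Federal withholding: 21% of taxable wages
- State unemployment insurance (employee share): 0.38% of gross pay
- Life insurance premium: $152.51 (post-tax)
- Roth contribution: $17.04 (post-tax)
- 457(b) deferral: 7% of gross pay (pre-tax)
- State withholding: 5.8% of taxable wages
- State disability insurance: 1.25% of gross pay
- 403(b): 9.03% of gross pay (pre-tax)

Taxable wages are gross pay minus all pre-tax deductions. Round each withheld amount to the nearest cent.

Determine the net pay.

$980.01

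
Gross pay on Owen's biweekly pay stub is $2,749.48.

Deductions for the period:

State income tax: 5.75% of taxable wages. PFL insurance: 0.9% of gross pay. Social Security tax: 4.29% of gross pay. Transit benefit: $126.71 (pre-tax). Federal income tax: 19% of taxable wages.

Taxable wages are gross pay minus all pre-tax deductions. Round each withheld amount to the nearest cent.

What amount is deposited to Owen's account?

$1,830.93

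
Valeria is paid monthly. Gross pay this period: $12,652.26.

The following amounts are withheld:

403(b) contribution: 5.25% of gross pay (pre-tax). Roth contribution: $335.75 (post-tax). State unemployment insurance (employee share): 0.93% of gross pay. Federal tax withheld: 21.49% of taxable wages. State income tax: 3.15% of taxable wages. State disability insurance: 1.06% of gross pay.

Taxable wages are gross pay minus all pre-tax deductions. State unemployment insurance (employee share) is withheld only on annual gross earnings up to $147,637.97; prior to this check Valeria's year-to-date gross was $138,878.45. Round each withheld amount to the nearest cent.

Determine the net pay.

$8,482.85

403(b) contribution: $12,652.26 × 0.0525 = $664.24
Taxable wages = $12,652.26 − $664.24 = $11,988.02
Federal tax withheld: $11,988.02 × 0.2149 = $2,576.23
State income tax: $11,988.02 × 0.0315 = $377.62
State unemployment insurance (employee share): only $147,637.97 − $138,878.45 = $8,759.52 of this check is subject → $8,759.52 × 0.0093 = $81.46
State disability insurance: $12,652.26 × 0.0106 = $134.11
Roth contribution: $335.75
Total deductions = $664.24 + $2,576.23 + $377.62 + $81.46 + $134.11 + $335.75 = $4,169.41
Net pay = $12,652.26 − $4,169.41 = $8,482.85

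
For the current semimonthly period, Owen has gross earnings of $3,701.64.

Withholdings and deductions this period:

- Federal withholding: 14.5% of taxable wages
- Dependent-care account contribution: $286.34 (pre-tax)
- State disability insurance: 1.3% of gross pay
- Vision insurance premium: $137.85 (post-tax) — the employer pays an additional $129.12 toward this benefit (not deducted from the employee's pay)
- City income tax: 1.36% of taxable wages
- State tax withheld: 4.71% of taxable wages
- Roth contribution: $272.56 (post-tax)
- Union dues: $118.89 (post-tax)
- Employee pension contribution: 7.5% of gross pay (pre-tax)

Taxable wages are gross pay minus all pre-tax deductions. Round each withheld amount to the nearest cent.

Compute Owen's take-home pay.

Dependent-care account contribution: $286.34
Employee pension contribution: $3,701.64 × 0.075 = $277.62
Pre-tax total = $286.34 + $277.62 = $563.96
Taxable wages = $3,701.64 − $563.96 = $3,137.68
Federal withholding: $3,137.68 × 0.145 = $454.96
City income tax: $3,137.68 × 0.0136 = $42.67
State tax withheld: $3,137.68 × 0.0471 = $147.78
State disability insurance: $3,701.64 × 0.013 = $48.12
Roth contribution: $272.56
Union dues: $118.89
Vision insurance premium: $137.85
(Employer's $129.12 toward vision insurance premium is not withheld from the employee.)
Total deductions = $286.34 + $277.62 + $454.96 + $42.67 + $147.78 + $48.12 + $272.56 + $118.89 + $137.85 = $1,786.79
Net pay = $3,701.64 − $1,786.79 = $1,914.85

$1,914.85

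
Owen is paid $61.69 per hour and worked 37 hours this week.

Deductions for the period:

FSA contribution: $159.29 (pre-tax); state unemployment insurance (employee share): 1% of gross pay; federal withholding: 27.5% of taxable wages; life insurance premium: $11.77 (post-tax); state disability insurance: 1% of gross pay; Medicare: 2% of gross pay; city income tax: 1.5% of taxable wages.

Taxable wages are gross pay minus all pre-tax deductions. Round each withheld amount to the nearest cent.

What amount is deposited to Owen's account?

Gross pay: 37 × $61.69 = $2,282.53
FSA contribution: $159.29
Taxable wages = $2,282.53 − $159.29 = $2,123.24
City income tax: $2,123.24 × 0.015 = $31.85
Federal withholding: $2,123.24 × 0.275 = $583.89
State unemployment insurance (employee share): $2,282.53 × 0.01 = $22.83
Medicare: $2,282.53 × 0.02 = $45.65
State disability insurance: $2,282.53 × 0.01 = $22.83
Life insurance premium: $11.77
Total deductions = $159.29 + $31.85 + $583.89 + $22.83 + $45.65 + $22.83 + $11.77 = $878.11
Net pay = $2,282.53 − $878.11 = $1,404.42

$1,404.42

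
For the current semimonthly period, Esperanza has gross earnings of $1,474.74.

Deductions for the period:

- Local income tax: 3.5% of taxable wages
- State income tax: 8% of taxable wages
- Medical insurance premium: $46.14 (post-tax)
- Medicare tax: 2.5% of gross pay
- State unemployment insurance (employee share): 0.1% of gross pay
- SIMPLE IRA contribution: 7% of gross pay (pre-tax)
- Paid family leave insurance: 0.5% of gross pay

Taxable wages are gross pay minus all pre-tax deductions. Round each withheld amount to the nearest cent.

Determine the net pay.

SIMPLE IRA contribution: $1,474.74 × 0.07 = $103.23
Taxable wages = $1,474.74 − $103.23 = $1,371.51
Local income tax: $1,371.51 × 0.035 = $48.00
State income tax: $1,371.51 × 0.08 = $109.72
Paid family leave insurance: $1,474.74 × 0.005 = $7.37
State unemployment insurance (employee share): $1,474.74 × 0.001 = $1.47
Medicare tax: $1,474.74 × 0.025 = $36.87
Medical insurance premium: $46.14
Total deductions = $103.23 + $48.00 + $109.72 + $7.37 + $1.47 + $36.87 + $46.14 = $352.80
Net pay = $1,474.74 − $352.80 = $1,121.94

$1,121.94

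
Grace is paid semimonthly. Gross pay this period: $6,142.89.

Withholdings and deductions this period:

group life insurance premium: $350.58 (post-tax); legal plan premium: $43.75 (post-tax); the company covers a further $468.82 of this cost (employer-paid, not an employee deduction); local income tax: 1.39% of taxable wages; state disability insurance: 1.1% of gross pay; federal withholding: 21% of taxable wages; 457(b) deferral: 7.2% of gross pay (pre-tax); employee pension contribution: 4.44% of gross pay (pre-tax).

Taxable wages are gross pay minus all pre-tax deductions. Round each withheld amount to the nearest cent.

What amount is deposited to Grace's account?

$3,750.66

457(b) deferral: $6,142.89 × 0.072 = $442.29
Employee pension contribution: $6,142.89 × 0.0444 = $272.74
Pre-tax total = $442.29 + $272.74 = $715.03
Taxable wages = $6,142.89 − $715.03 = $5,427.86
Local income tax: $5,427.86 × 0.0139 = $75.45
Federal withholding: $5,427.86 × 0.21 = $1,139.85
State disability insurance: $6,142.89 × 0.011 = $67.57
Legal plan premium: $43.75
Group life insurance premium: $350.58
(Employer's $468.82 toward legal plan premium is not withheld from the employee.)
Total deductions = $442.29 + $272.74 + $75.45 + $1,139.85 + $67.57 + $43.75 + $350.58 = $2,392.23
Net pay = $6,142.89 − $2,392.23 = $3,750.66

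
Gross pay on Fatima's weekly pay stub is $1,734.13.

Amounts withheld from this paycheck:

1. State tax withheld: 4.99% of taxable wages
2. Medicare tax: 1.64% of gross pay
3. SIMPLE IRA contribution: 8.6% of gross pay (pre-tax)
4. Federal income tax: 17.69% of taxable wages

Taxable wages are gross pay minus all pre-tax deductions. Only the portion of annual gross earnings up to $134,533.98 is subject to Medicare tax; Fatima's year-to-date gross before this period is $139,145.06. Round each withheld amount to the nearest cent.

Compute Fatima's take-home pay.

$1,225.52

SIMPLE IRA contribution: $1,734.13 × 0.086 = $149.14
Taxable wages = $1,734.13 − $149.14 = $1,584.99
State tax withheld: $1,584.99 × 0.0499 = $79.09
Federal income tax: $1,584.99 × 0.1769 = $280.38
Medicare tax: annual cap $134,533.98 already reached (YTD $139,145.06), so $0.00
Total deductions = $149.14 + $79.09 + $280.38 + $0.00 = $508.61
Net pay = $1,734.13 − $508.61 = $1,225.52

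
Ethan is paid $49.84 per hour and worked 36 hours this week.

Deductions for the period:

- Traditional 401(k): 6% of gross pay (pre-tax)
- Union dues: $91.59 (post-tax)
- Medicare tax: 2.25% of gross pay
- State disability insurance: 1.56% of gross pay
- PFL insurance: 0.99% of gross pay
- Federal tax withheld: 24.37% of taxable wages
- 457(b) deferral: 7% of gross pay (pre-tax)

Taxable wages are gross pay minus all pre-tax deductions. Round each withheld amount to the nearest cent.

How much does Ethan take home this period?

Gross pay: 36 × $49.84 = $1,794.24
457(b) deferral: $1,794.24 × 0.07 = $125.60
Traditional 401(k): $1,794.24 × 0.06 = $107.65
Pre-tax total = $125.60 + $107.65 = $233.25
Taxable wages = $1,794.24 − $233.25 = $1,560.99
Federal tax withheld: $1,560.99 × 0.2437 = $380.41
PFL insurance: $1,794.24 × 0.0099 = $17.76
State disability insurance: $1,794.24 × 0.0156 = $27.99
Medicare tax: $1,794.24 × 0.0225 = $40.37
Union dues: $91.59
Total deductions = $125.60 + $107.65 + $380.41 + $17.76 + $27.99 + $40.37 + $91.59 = $791.37
Net pay = $1,794.24 − $791.37 = $1,002.87

$1,002.87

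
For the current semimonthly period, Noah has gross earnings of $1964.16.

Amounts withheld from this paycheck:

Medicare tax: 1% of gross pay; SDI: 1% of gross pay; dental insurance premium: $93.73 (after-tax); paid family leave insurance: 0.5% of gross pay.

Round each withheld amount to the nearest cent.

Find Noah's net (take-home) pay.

$1821.33

Medicare tax: $1964.16 × 0.01 = $19.64
SDI: $1964.16 × 0.01 = $19.64
Paid family leave insurance: $1964.16 × 0.005 = $9.82
Dental insurance premium: $93.73
Total deductions = $19.64 + $19.64 + $9.82 + $93.73 = $142.83
Net pay = $1964.16 − $142.83 = $1821.33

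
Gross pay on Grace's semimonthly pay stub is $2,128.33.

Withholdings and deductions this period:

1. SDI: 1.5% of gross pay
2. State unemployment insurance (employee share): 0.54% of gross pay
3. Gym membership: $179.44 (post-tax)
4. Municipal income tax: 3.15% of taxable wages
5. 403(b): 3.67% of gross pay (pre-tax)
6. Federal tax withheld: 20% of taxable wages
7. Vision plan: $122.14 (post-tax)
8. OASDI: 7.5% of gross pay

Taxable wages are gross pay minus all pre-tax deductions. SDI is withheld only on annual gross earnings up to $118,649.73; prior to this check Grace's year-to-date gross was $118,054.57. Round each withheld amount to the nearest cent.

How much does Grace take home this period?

403(b): $2,128.33 × 0.0367 = $78.11
Taxable wages = $2,128.33 − $78.11 = $2,050.22
Municipal income tax: $2,050.22 × 0.0315 = $64.58
Federal tax withheld: $2,050.22 × 0.2 = $410.04
OASDI: $2,128.33 × 0.075 = $159.62
SDI: only $118,649.73 − $118,054.57 = $595.16 of this check is subject → $595.16 × 0.015 = $8.93
State unemployment insurance (employee share): $2,128.33 × 0.0054 = $11.49
Gym membership: $179.44
Vision plan: $122.14
Total deductions = $78.11 + $64.58 + $410.04 + $159.62 + $8.93 + $11.49 + $179.44 + $122.14 = $1,034.35
Net pay = $2,128.33 − $1,034.35 = $1,093.98

$1,093.98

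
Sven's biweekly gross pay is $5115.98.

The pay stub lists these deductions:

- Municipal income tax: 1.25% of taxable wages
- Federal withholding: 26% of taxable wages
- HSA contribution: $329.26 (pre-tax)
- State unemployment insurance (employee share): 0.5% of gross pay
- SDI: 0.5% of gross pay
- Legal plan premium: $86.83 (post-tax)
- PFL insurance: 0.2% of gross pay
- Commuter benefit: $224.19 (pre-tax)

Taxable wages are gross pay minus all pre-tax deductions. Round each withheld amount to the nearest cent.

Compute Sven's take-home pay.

$3171.02

HSA contribution: $329.26
Commuter benefit: $224.19
Pre-tax total = $329.26 + $224.19 = $553.45
Taxable wages = $5115.98 − $553.45 = $4562.53
Federal withholding: $4562.53 × 0.26 = $1186.26
Municipal income tax: $4562.53 × 0.0125 = $57.03
State unemployment insurance (employee share): $5115.98 × 0.005 = $25.58
SDI: $5115.98 × 0.005 = $25.58
PFL insurance: $5115.98 × 0.002 = $10.23
Legal plan premium: $86.83
Total deductions = $329.26 + $224.19 + $1186.26 + $57.03 + $25.58 + $25.58 + $10.23 + $86.83 = $1944.96
Net pay = $5115.98 − $1944.96 = $3171.02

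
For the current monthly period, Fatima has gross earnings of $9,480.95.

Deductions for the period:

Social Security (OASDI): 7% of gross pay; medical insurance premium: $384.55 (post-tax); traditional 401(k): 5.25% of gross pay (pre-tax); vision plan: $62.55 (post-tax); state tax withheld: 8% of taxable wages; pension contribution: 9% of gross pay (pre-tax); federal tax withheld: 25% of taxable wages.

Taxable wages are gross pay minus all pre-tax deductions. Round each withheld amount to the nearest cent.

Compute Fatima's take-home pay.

$4,336.27

Traditional 401(k): $9,480.95 × 0.0525 = $497.75
Pension contribution: $9,480.95 × 0.09 = $853.29
Pre-tax total = $497.75 + $853.29 = $1,351.04
Taxable wages = $9,480.95 − $1,351.04 = $8,129.91
Federal tax withheld: $8,129.91 × 0.25 = $2,032.48
State tax withheld: $8,129.91 × 0.08 = $650.39
Social Security (OASDI): $9,480.95 × 0.07 = $663.67
Medical insurance premium: $384.55
Vision plan: $62.55
Total deductions = $497.75 + $853.29 + $2,032.48 + $650.39 + $663.67 + $384.55 + $62.55 = $5,144.68
Net pay = $9,480.95 − $5,144.68 = $4,336.27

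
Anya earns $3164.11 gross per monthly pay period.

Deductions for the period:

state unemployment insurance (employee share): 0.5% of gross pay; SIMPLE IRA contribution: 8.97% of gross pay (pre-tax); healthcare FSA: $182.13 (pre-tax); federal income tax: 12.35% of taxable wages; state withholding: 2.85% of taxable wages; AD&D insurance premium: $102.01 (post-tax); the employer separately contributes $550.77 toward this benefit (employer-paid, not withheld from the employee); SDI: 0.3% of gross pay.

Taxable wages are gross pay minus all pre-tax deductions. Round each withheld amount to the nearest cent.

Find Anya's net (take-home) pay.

$2160.72

SIMPLE IRA contribution: $3164.11 × 0.0897 = $283.82
Healthcare FSA: $182.13
Pre-tax total = $283.82 + $182.13 = $465.95
Taxable wages = $3164.11 − $465.95 = $2698.16
Federal income tax: $2698.16 × 0.1235 = $333.22
State withholding: $2698.16 × 0.0285 = $76.90
SDI: $3164.11 × 0.003 = $9.49
State unemployment insurance (employee share): $3164.11 × 0.005 = $15.82
AD&D insurance premium: $102.01
(Employer's $550.77 toward AD&D insurance premium is not withheld from the employee.)
Total deductions = $283.82 + $182.13 + $333.22 + $76.90 + $9.49 + $15.82 + $102.01 = $1003.39
Net pay = $3164.11 − $1003.39 = $2160.72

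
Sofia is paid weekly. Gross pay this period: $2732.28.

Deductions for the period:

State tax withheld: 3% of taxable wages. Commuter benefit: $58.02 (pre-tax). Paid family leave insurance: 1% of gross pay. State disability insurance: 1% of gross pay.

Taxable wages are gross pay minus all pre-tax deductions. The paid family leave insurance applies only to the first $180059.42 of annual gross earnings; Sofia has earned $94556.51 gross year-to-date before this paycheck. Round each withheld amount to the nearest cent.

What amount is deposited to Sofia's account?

$2539.39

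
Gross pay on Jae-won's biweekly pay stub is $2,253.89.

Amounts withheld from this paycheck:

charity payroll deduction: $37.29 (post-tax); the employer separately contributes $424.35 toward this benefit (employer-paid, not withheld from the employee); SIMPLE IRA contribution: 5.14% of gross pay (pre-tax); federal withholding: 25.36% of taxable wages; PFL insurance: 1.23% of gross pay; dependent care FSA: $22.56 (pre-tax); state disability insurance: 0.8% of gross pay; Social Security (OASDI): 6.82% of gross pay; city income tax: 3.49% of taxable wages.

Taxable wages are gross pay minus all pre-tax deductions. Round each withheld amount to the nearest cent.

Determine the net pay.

SIMPLE IRA contribution: $2,253.89 × 0.0514 = $115.85
Dependent care FSA: $22.56
Pre-tax total = $115.85 + $22.56 = $138.41
Taxable wages = $2,253.89 − $138.41 = $2,115.48
Federal withholding: $2,115.48 × 0.2536 = $536.49
City income tax: $2,115.48 × 0.0349 = $73.83
State disability insurance: $2,253.89 × 0.008 = $18.03
Social Security (OASDI): $2,253.89 × 0.0682 = $153.72
PFL insurance: $2,253.89 × 0.0123 = $27.72
Charity payroll deduction: $37.29
(Employer's $424.35 toward charity payroll deduction is not withheld from the employee.)
Total deductions = $115.85 + $22.56 + $536.49 + $73.83 + $18.03 + $153.72 + $27.72 + $37.29 = $985.49
Net pay = $2,253.89 − $985.49 = $1,268.40

$1,268.40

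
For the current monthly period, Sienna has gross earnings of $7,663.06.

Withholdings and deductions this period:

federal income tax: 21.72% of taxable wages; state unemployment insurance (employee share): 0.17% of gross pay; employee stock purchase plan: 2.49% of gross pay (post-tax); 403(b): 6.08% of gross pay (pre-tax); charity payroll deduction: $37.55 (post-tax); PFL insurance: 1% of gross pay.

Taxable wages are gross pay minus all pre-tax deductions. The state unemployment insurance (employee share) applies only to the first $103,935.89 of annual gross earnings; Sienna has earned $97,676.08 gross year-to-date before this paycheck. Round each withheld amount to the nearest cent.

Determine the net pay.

$5,318.30

403(b): $7,663.06 × 0.0608 = $465.91
Taxable wages = $7,663.06 − $465.91 = $7,197.15
Federal income tax: $7,197.15 × 0.2172 = $1,563.22
PFL insurance: $7,663.06 × 0.01 = $76.63
State unemployment insurance (employee share): only $103,935.89 − $97,676.08 = $6,259.81 of this check is subject → $6,259.81 × 0.0017 = $10.64
Employee stock purchase plan: $7,663.06 × 0.0249 = $190.81
Charity payroll deduction: $37.55
Total deductions = $465.91 + $1,563.22 + $76.63 + $10.64 + $190.81 + $37.55 = $2,344.76
Net pay = $7,663.06 − $2,344.76 = $5,318.30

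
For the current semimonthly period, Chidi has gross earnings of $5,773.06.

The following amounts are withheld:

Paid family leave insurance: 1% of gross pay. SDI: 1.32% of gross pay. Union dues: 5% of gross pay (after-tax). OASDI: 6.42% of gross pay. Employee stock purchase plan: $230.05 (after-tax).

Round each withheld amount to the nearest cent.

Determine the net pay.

$4,749.80

OASDI: $5,773.06 × 0.0642 = $370.63
SDI: $5,773.06 × 0.0132 = $76.20
Paid family leave insurance: $5,773.06 × 0.01 = $57.73
Employee stock purchase plan: $230.05
Union dues: $5,773.06 × 0.05 = $288.65
Total deductions = $370.63 + $76.20 + $57.73 + $230.05 + $288.65 = $1,023.26
Net pay = $5,773.06 − $1,023.26 = $4,749.80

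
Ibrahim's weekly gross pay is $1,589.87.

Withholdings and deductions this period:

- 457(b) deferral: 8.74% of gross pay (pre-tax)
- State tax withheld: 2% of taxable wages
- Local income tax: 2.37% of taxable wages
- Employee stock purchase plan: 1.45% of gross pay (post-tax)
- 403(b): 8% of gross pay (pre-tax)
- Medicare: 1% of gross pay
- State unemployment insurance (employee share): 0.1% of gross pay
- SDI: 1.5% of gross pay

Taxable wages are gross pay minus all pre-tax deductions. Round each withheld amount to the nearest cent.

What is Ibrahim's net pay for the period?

403(b): $1,589.87 × 0.08 = $127.19
457(b) deferral: $1,589.87 × 0.0874 = $138.95
Pre-tax total = $127.19 + $138.95 = $266.14
Taxable wages = $1,589.87 − $266.14 = $1,323.73
Local income tax: $1,323.73 × 0.0237 = $31.37
State tax withheld: $1,323.73 × 0.02 = $26.47
State unemployment insurance (employee share): $1,589.87 × 0.001 = $1.59
SDI: $1,589.87 × 0.015 = $23.85
Medicare: $1,589.87 × 0.01 = $15.90
Employee stock purchase plan: $1,589.87 × 0.0145 = $23.05
Total deductions = $127.19 + $138.95 + $31.37 + $26.47 + $1.59 + $23.85 + $15.90 + $23.05 = $388.37
Net pay = $1,589.87 − $388.37 = $1,201.50

$1,201.50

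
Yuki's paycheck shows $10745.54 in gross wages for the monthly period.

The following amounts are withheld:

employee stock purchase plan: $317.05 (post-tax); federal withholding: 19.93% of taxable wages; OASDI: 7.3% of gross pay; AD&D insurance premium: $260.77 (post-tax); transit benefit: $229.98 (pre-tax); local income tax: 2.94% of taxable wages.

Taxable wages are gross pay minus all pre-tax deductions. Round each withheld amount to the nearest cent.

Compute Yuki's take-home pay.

$6748.41

Transit benefit: $229.98
Taxable wages = $10745.54 − $229.98 = $10515.56
Federal withholding: $10515.56 × 0.1993 = $2095.75
Local income tax: $10515.56 × 0.0294 = $309.16
OASDI: $10745.54 × 0.073 = $784.42
AD&D insurance premium: $260.77
Employee stock purchase plan: $317.05
Total deductions = $229.98 + $2095.75 + $309.16 + $784.42 + $260.77 + $317.05 = $3997.13
Net pay = $10745.54 − $3997.13 = $6748.41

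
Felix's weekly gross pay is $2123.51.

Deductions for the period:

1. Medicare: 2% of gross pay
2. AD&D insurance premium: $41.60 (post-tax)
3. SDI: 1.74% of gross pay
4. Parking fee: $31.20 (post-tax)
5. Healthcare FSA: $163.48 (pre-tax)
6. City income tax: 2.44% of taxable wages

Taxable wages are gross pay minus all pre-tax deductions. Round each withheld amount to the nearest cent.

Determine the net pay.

$1759.99

Healthcare FSA: $163.48
Taxable wages = $2123.51 − $163.48 = $1960.03
City income tax: $1960.03 × 0.0244 = $47.82
Medicare: $2123.51 × 0.02 = $42.47
SDI: $2123.51 × 0.0174 = $36.95
Parking fee: $31.20
AD&D insurance premium: $41.60
Total deductions = $163.48 + $47.82 + $42.47 + $36.95 + $31.20 + $41.60 = $363.52
Net pay = $2123.51 − $363.52 = $1759.99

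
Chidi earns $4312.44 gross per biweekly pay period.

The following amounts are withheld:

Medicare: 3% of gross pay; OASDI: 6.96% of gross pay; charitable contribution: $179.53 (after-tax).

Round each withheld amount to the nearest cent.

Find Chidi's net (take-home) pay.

$3703.39

OASDI: $4312.44 × 0.0696 = $300.15
Medicare: $4312.44 × 0.03 = $129.37
Charitable contribution: $179.53
Total deductions = $300.15 + $129.37 + $179.53 = $609.05
Net pay = $4312.44 − $609.05 = $3703.39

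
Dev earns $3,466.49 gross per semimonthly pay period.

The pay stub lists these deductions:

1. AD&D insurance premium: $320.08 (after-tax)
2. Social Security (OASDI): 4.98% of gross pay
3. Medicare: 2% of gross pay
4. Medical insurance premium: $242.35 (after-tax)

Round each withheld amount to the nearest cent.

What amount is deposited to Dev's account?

$2,662.10

Social Security (OASDI): $3,466.49 × 0.0498 = $172.63
Medicare: $3,466.49 × 0.02 = $69.33
AD&D insurance premium: $320.08
Medical insurance premium: $242.35
Total deductions = $172.63 + $69.33 + $320.08 + $242.35 = $804.39
Net pay = $3,466.49 − $804.39 = $2,662.10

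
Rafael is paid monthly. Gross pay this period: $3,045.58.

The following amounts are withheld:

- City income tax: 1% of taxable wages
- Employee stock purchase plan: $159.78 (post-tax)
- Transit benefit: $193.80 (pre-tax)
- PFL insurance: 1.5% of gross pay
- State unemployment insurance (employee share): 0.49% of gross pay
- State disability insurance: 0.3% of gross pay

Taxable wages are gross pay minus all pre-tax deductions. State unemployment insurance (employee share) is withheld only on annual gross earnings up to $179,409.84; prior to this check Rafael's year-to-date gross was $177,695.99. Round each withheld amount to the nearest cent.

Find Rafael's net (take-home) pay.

Transit benefit: $193.80
Taxable wages = $3,045.58 − $193.80 = $2,851.78
City income tax: $2,851.78 × 0.01 = $28.52
PFL insurance: $3,045.58 × 0.015 = $45.68
State unemployment insurance (employee share): only $179,409.84 − $177,695.99 = $1,713.85 of this check is subject → $1,713.85 × 0.0049 = $8.40
State disability insurance: $3,045.58 × 0.003 = $9.14
Employee stock purchase plan: $159.78
Total deductions = $193.80 + $28.52 + $45.68 + $8.40 + $9.14 + $159.78 = $445.32
Net pay = $3,045.58 − $445.32 = $2,600.26

$2,600.26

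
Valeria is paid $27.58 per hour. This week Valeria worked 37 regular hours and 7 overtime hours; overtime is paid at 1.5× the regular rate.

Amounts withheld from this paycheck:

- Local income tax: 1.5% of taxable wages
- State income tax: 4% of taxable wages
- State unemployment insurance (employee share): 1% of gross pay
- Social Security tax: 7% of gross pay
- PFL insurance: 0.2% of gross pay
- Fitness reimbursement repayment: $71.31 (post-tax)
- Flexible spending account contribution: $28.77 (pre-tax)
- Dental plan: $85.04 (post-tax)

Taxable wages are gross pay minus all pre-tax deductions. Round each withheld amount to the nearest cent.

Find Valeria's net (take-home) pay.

$947.04

Regular pay: 37 × $27.58 = $1,020.46
Overtime pay: 7 × $27.58 × 1.5 = $289.59
Gross pay = $1,020.46 + $289.59 = $1,310.05
Flexible spending account contribution: $28.77
Taxable wages = $1,310.05 − $28.77 = $1,281.28
Local income tax: $1,281.28 × 0.015 = $19.22
State income tax: $1,281.28 × 0.04 = $51.25
Social Security tax: $1,310.05 × 0.07 = $91.70
PFL insurance: $1,310.05 × 0.002 = $2.62
State unemployment insurance (employee share): $1,310.05 × 0.01 = $13.10
Dental plan: $85.04
Fitness reimbursement repayment: $71.31
Total deductions = $28.77 + $19.22 + $51.25 + $91.70 + $2.62 + $13.10 + $85.04 + $71.31 = $363.01
Net pay = $1,310.05 − $363.01 = $947.04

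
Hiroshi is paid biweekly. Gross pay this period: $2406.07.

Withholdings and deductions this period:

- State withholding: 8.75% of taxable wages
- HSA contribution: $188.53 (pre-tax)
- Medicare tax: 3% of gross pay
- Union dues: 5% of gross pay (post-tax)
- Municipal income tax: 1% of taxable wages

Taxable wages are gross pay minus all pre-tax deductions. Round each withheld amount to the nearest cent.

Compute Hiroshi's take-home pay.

HSA contribution: $188.53
Taxable wages = $2406.07 − $188.53 = $2217.54
Municipal income tax: $2217.54 × 0.01 = $22.18
State withholding: $2217.54 × 0.0875 = $194.03
Medicare tax: $2406.07 × 0.03 = $72.18
Union dues: $2406.07 × 0.05 = $120.30
Total deductions = $188.53 + $22.18 + $194.03 + $72.18 + $120.30 = $597.22
Net pay = $2406.07 − $597.22 = $1808.85

$1808.85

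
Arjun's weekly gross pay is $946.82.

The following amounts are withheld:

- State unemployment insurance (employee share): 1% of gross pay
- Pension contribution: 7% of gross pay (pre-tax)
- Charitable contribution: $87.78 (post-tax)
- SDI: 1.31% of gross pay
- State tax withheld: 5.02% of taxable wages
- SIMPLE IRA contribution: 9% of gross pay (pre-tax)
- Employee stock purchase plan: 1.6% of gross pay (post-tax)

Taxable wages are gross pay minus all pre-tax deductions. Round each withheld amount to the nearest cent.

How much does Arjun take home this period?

SIMPLE IRA contribution: $946.82 × 0.09 = $85.21
Pension contribution: $946.82 × 0.07 = $66.28
Pre-tax total = $85.21 + $66.28 = $151.49
Taxable wages = $946.82 − $151.49 = $795.33
State tax withheld: $795.33 × 0.0502 = $39.93
SDI: $946.82 × 0.0131 = $12.40
State unemployment insurance (employee share): $946.82 × 0.01 = $9.47
Charitable contribution: $87.78
Employee stock purchase plan: $946.82 × 0.016 = $15.15
Total deductions = $85.21 + $66.28 + $39.93 + $12.40 + $9.47 + $87.78 + $15.15 = $316.22
Net pay = $946.82 − $316.22 = $630.60

$630.60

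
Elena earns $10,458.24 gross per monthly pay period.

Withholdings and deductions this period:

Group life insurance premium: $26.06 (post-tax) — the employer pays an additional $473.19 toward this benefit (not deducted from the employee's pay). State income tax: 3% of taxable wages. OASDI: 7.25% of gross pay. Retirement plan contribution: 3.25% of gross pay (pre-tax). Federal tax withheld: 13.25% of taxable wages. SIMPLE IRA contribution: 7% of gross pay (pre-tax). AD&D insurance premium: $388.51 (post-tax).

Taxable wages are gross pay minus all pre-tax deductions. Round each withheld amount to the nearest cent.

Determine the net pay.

$6,688.21

SIMPLE IRA contribution: $10,458.24 × 0.07 = $732.08
Retirement plan contribution: $10,458.24 × 0.0325 = $339.89
Pre-tax total = $732.08 + $339.89 = $1,071.97
Taxable wages = $10,458.24 − $1,071.97 = $9,386.27
State income tax: $9,386.27 × 0.03 = $281.59
Federal tax withheld: $9,386.27 × 0.1325 = $1,243.68
OASDI: $10,458.24 × 0.0725 = $758.22
Group life insurance premium: $26.06
AD&D insurance premium: $388.51
(Employer's $473.19 toward group life insurance premium is not withheld from the employee.)
Total deductions = $732.08 + $339.89 + $281.59 + $1,243.68 + $758.22 + $26.06 + $388.51 = $3,770.03
Net pay = $10,458.24 − $3,770.03 = $6,688.21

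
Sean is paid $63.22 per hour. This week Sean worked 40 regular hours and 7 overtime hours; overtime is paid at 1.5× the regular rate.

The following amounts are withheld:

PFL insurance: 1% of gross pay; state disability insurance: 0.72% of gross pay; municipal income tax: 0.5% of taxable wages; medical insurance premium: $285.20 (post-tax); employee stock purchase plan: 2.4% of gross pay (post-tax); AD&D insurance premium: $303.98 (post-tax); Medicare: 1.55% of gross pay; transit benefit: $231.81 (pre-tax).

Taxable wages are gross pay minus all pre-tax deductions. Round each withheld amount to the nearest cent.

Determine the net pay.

Regular pay: 40 × $63.22 = $2,528.80
Overtime pay: 7 × $63.22 × 1.5 = $663.81
Gross pay = $2,528.80 + $663.81 = $3,192.61
Transit benefit: $231.81
Taxable wages = $3,192.61 − $231.81 = $2,960.80
Municipal income tax: $2,960.80 × 0.005 = $14.80
State disability insurance: $3,192.61 × 0.0072 = $22.99
Medicare: $3,192.61 × 0.0155 = $49.49
PFL insurance: $3,192.61 × 0.01 = $31.93
Medical insurance premium: $285.20
Employee stock purchase plan: $3,192.61 × 0.024 = $76.62
AD&D insurance premium: $303.98
Total deductions = $231.81 + $14.80 + $22.99 + $49.49 + $31.93 + $285.20 + $76.62 + $303.98 = $1,016.82
Net pay = $3,192.61 − $1,016.82 = $2,175.79

$2,175.79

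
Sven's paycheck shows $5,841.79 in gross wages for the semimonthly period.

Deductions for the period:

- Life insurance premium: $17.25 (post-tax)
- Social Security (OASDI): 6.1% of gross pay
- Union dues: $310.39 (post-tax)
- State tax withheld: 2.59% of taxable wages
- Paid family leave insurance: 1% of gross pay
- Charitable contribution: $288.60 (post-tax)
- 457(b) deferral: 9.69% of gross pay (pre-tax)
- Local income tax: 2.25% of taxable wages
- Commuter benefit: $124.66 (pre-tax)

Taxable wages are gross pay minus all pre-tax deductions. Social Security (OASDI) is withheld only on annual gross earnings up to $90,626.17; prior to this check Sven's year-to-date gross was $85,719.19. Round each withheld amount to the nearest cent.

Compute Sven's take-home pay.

457(b) deferral: $5,841.79 × 0.0969 = $566.07
Commuter benefit: $124.66
Pre-tax total = $566.07 + $124.66 = $690.73
Taxable wages = $5,841.79 − $690.73 = $5,151.06
Local income tax: $5,151.06 × 0.0225 = $115.90
State tax withheld: $5,151.06 × 0.0259 = $133.41
Social Security (OASDI): only $90,626.17 − $85,719.19 = $4,906.98 of this check is subject → $4,906.98 × 0.061 = $299.33
Paid family leave insurance: $5,841.79 × 0.01 = $58.42
Charitable contribution: $288.60
Union dues: $310.39
Life insurance premium: $17.25
Total deductions = $566.07 + $124.66 + $115.90 + $133.41 + $299.33 + $58.42 + $288.60 + $310.39 + $17.25 = $1,914.03
Net pay = $5,841.79 − $1,914.03 = $3,927.76

$3,927.76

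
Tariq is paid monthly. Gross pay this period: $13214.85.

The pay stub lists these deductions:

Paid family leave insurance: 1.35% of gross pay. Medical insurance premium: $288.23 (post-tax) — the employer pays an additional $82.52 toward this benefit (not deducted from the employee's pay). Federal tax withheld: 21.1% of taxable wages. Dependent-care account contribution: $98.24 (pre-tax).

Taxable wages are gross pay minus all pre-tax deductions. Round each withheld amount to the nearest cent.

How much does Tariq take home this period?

Dependent-care account contribution: $98.24
Taxable wages = $13214.85 − $98.24 = $13116.61
Federal tax withheld: $13116.61 × 0.211 = $2767.60
Paid family leave insurance: $13214.85 × 0.0135 = $178.40
Medical insurance premium: $288.23
(Employer's $82.52 toward medical insurance premium is not withheld from the employee.)
Total deductions = $98.24 + $2767.60 + $178.40 + $288.23 = $3332.47
Net pay = $13214.85 − $3332.47 = $9882.38

$9882.38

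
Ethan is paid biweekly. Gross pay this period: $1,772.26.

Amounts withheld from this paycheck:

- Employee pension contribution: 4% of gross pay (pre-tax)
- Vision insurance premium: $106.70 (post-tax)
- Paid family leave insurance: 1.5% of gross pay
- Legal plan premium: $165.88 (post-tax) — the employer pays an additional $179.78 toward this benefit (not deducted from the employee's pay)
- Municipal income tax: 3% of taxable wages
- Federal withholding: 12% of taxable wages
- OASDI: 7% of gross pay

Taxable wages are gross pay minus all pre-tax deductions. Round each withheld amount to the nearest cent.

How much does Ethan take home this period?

Employee pension contribution: $1,772.26 × 0.04 = $70.89
Taxable wages = $1,772.26 − $70.89 = $1,701.37
Municipal income tax: $1,701.37 × 0.03 = $51.04
Federal withholding: $1,701.37 × 0.12 = $204.16
OASDI: $1,772.26 × 0.07 = $124.06
Paid family leave insurance: $1,772.26 × 0.015 = $26.58
Legal plan premium: $165.88
Vision insurance premium: $106.70
(Employer's $179.78 toward legal plan premium is not withheld from the employee.)
Total deductions = $70.89 + $51.04 + $204.16 + $124.06 + $26.58 + $165.88 + $106.70 = $749.31
Net pay = $1,772.26 − $749.31 = $1,022.95

$1,022.95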